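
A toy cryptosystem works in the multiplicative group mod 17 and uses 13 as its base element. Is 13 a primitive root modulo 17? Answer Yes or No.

No

φ(17) = 17 − 1 = 16 = 2^4.
13 is a primitive root mod 17 iff 13^(φ(17)/q) ≢ 1 for every prime q | φ(17), i.e. q ∈ {2}.
13^8 ≡ 1 (mod 17)  [q = 2: ≡ 1 ✗]
The check at q = 2 fails, so 13 generates a proper subgroup.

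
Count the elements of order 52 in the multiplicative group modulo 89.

0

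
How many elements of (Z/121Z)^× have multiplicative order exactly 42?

φ(121) = φ(11^2) = 11·(11−1) = 110 = 2 · 5 · 11.
Since (Z/121Z)^× is cyclic of order 110, the number of elements of order d is φ(d) when d | 110 and 0 otherwise.
Here 110 is not a multiple of 42, so there are no elements of order 42.

0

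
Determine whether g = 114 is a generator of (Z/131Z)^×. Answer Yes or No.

φ(131) = 131 − 1 = 130 = 2 · 5 · 13.
114 is a primitive root mod 131 iff 114^(φ(131)/q) ≢ 1 for every prime q | φ(131), i.e. q ∈ {2, 5, 13}.
114^65 ≡ 1 (mod 131)  [q = 2: ≡ 1 ✗]
114^26 ≡ 61 (mod 131)  [q = 5: ≢ 1 ✓]
114^10 ≡ 84 (mod 131)  [q = 13: ≢ 1 ✓]
Since 114^65 ≡ 1, the order of 114 divides 65 < 130, so 114 is not a primitive root.

No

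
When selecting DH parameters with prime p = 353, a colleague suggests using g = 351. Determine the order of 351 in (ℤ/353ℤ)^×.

88

By Lagrange's theorem, ord_353(351) divides φ(353) = 353 − 1 = 352 = 2^5 · 11.
Divisors of 352: 1, 2, 4, 8, 11, 16, 22, 32, 44, 88, 176, 352.
Evaluate successive powers at the divisors of 352:
351^1 ≡ 351 (mod 353)
351^2 ≡ 4 (mod 353)
351^4 ≡ 16 (mod 353)
351^8 ≡ 256 (mod 353)
351^11 ≡ 70 (mod 353)
351^16 ≡ 231 (mod 353)
351^22 ≡ 311 (mod 353)
351^32 ≡ 58 (mod 353)
351^44 ≡ 352 (mod 353)
351^88 ≡ 1 (mod 353) ✓
Therefore the multiplicative order of 351 modulo 353 is 88.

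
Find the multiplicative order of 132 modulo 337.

336

ord(132) | φ(337) = 337 − 1 = 336 = 2^4 · 3 · 7.
Divisors of 336: 1, 2, 3, 4, 6, 7, 8, 12, 14, 16, 21, 24, 28, 42, 48, 56, 84, 112, 168, 336.
Compute 132^d (mod 337) for the divisors d until we hit 1:
132^1 ≡ 132 (mod 337)
132^2 ≡ 237 (mod 337)
132^3 ≡ 280 (mod 337)
132^4 ≡ 227 (mod 337)
132^6 ≡ 216 (mod 337)
132^7 ≡ 204 (mod 337)
132^8 ≡ 305 (mod 337)
132^12 ≡ 150 (mod 337)
132^14 ≡ 165 (mod 337)
132^16 ≡ 13 (mod 337)
132^21 ≡ 297 (mod 337)
132^24 ≡ 258 (mod 337)
132^28 ≡ 265 (mod 337)
132^42 ≡ 252 (mod 337)
132^48 ≡ 175 (mod 337)
132^56 ≡ 129 (mod 337)
132^84 ≡ 148 (mod 337)
132^112 ≡ 128 (mod 337)
132^168 ≡ 336 (mod 337)
132^336 ≡ 1 (mod 337) ✓
The smallest such exponent is 336, so the order of 132 is 336.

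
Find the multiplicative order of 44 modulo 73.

The order of 44 must divide φ(73) = 73 − 1 = 72 = 2^3 · 3^2.
Divisors of 72: 1, 2, 3, 4, 6, 8, 9, 12, 18, 24, 36, 72.
Test each divisor d:
44^1 ≡ 44 (mod 73)
44^2 ≡ 38 (mod 73)
44^3 ≡ 66 (mod 73)
44^4 ≡ 57 (mod 73)
44^6 ≡ 49 (mod 73)
44^8 ≡ 37 (mod 73)
44^9 ≡ 22 (mod 73)
44^12 ≡ 65 (mod 73)
44^18 ≡ 46 (mod 73)
44^24 ≡ 64 (mod 73)
44^36 ≡ 72 (mod 73)
44^72 ≡ 1 (mod 73) ✓
Therefore the multiplicative order of 44 modulo 73 is 72.

72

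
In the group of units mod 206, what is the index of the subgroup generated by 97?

The order of 97 must divide φ(206) = φ(2)·φ(103) = 1·102 = 102 = 2 · 3 · 17.
Divisors of 102: 1, 2, 3, 6, 17, 34, 51, 102.
Check 97^d mod 206 for each divisor in increasing order:
97^1 ≡ 97 (mod 206)
97^2 ≡ 139 (mod 206)
97^3 ≡ 93 (mod 206)
97^6 ≡ 203 (mod 206)
97^17 ≡ 159 (mod 206)
97^34 ≡ 149 (mod 206)
97^51 ≡ 1 (mod 206) ✓
The order of 97 is 51, so the subgroup it generates has 51 elements.
Index = |(Z/206Z)^×| / |⟨97⟩| = 102 / 51 = 2.

2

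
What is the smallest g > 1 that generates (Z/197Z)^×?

2

φ(197) = 197 − 1 = 196 = 2^2 · 7^2.
Test candidates g = 2, 3, … against the prime factors q ∈ {2, 7} of φ(197): g is a generator iff g^(196/q) ≢ 1 for every such q.
g = 2: 2^98 ≡ 196; 2^28 ≡ 104 — none is 1, so 2 is a primitive root.
So 2 is the smallest generator of (Z/197Z)^×.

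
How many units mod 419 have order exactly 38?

φ(419) = 419 − 1 = 418 = 2 · 11 · 19.
(Z/419Z)^× is cyclic (|G| = 418); a cyclic group of order m has exactly φ(d) elements of each order d | m, and none otherwise.
38 = 2 · 19 divides 418, and φ(38) = 18.

18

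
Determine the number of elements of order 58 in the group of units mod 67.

φ(67) = 67 − 1 = 66 = 2 · 3 · 11.
Since (Z/67Z)^× is cyclic of order 66, the number of elements of order d is φ(d) when d | 66 and 0 otherwise.
58 does not divide 66, so no element of (Z/67Z)^× has order 58.

0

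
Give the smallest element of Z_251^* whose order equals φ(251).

6

φ(251) = 251 − 1 = 250 = 2 · 5^3.
g is a primitive root iff g^(250/q) ≢ 1 (mod 251) for each prime q ∈ {2, 5}.
g = 2: 2^125 ≡ 250; 2^50 ≡ 1 — hits 1, so not a primitive root.
g = 3: 3^125 ≡ 1 — hits 1, so not a primitive root.
g = 4: 4^125 ≡ 1 — hits 1, so not a primitive root.
g = 5: 5^125 ≡ 1 — hits 1, so not a primitive root.
g = 6: 6^125 ≡ 250; 6^50 ≡ 219 — none is 1, so 6 is a primitive root.
The smallest primitive root modulo 251 is 6.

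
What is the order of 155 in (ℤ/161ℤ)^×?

By Lagrange's theorem, ord_161(155) divides φ(161) = φ(7·23) = (7−1)·(23−1) = 6·22 = 132 = 2^2 · 3 · 11.
Divisors of 132: 1, 2, 3, 4, 6, 11, 12, 22, 33, 44, 66, 132.
Compute 155^d (mod 161) for the divisors d until we hit 1:
155^1 ≡ 155
155^2 ≡ 36
155^3 ≡ 106
155^4 ≡ 8
155^6 ≡ 127
155^11 ≡ 22
155^12 ≡ 29
155^22 ≡ 1
So ord_161(155) = 22.

22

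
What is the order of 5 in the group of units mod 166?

82

ord(5) | φ(166) = φ(2)·φ(83) = 1·82 = 82 = 2 · 41.
Divisors of 82: 1, 2, 41, 82.
Compute 5^d (mod 166) for the divisors d until we hit 1:
5^1 ≡ 5 (mod 166)
5^2 ≡ 25 (mod 166)
5^41 ≡ 165 (mod 166)
5^82 ≡ 1 (mod 166) ✓
Therefore the multiplicative order of 5 modulo 166 is 82.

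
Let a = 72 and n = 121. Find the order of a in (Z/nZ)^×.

By Lagrange's theorem, ord_121(72) divides φ(121) = φ(11^2) = 11·(11−1) = 110 = 2 · 5 · 11.
Divisors of 110: 1, 2, 5, 10, 11, 22, 55, 110.
Check 72^d mod 121 for each divisor in increasing order:
72^1 ≡ 72
72^2 ≡ 102
72^5 ≡ 98
72^10 ≡ 45
72^11 ≡ 94
72^22 ≡ 3
72^55 ≡ 120
72^110 ≡ 1
So ord_121(72) = 110.

110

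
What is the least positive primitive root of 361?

φ(361) = φ(19^2) = 19·(19−1) = 342 = 2 · 3^2 · 19.
Test candidates g = 2, 3, … against the prime factors q ∈ {2, 3, 19} of φ(361): g is a generator iff g^(342/q) ≢ 1 for every such q.
g = 2: 2^171 ≡ 360; 2^114 ≡ 292; 2^18 ≡ 58 — none is 1, so 2 is a primitive root.
The smallest primitive root modulo 361 is 2.

2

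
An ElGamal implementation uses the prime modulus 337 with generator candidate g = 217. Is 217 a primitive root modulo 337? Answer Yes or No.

Yes

φ(337) = 337 − 1 = 336 = 2^4 · 3 · 7.
217 is a primitive root mod 337 iff 217^(φ(337)/q) ≢ 1 for every prime q | φ(337), i.e. q ∈ {2, 3, 7}.
217^168 ≡ 336 (mod 337)  [q = 2: ≢ 1 ✓]
217^112 ≡ 208 (mod 337)  [q = 3: ≢ 1 ✓]
217^48 ≡ 52 (mod 337)  [q = 7: ≢ 1 ✓]
All checks pass, so 217 has order 336 and is a primitive root modulo 337.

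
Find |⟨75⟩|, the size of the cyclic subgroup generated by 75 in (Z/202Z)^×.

100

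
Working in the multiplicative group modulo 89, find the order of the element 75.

88

The order of 75 must divide φ(89) = 89 − 1 = 88 = 2^3 · 11.
Divisors of 88: 1, 2, 4, 8, 11, 22, 44, 88.
Check 75^d mod 89 for each divisor in increasing order:
75^1 ≡ 75 (mod 89)
75^2 ≡ 18 (mod 89)
75^4 ≡ 57 (mod 89)
75^8 ≡ 45 (mod 89)
75^11 ≡ 52 (mod 89)
75^22 ≡ 34 (mod 89)
75^44 ≡ 88 (mod 89)
75^88 ≡ 1 (mod 89) ✓
So ord_89(75) = 88.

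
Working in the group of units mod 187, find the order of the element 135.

10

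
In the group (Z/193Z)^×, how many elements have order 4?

2

φ(193) = 193 − 1 = 192 = 2^6 · 3.
In a cyclic group of order 192, there are φ(d) elements of order d for each divisor d of 192, and zero for non-divisors.
4 = 2^2 divides 192, and φ(4) = 2.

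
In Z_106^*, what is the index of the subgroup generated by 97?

4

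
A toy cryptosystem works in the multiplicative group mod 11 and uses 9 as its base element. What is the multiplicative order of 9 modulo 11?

5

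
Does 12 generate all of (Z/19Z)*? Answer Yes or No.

No

φ(19) = 19 − 1 = 18 = 2 · 3^2.
12 is a primitive root mod 19 iff 12^(φ(19)/q) ≢ 1 for every prime q | φ(19), i.e. q ∈ {2, 3}.
12^9 ≡ 18 (mod 19)  [q = 2: ≢ 1 ✓]
12^6 ≡ 1 (mod 19)  [q = 3: ≡ 1 ✗]
12^6 ≡ 1 shows ord(12) | 6, strictly less than φ(19); not a primitive root.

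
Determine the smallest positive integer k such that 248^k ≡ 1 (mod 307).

Since 248 ∈ (Z/307Z)^×, its order divides φ(307) = 307 − 1 = 306 = 2 · 3^2 · 17.
Divisors of 306: 1, 2, 3, 6, 9, 17, 18, 34, 51, 102, 153, 306.
Check 248^d mod 307 for each divisor in increasing order:
248^1 ≡ 248 (mod 307)
248^2 ≡ 104 (mod 307)
248^3 ≡ 4 (mod 307)
248^6 ≡ 16 (mod 307)
248^9 ≡ 64 (mod 307)
248^17 ≡ 274 (mod 307)
248^18 ≡ 105 (mod 307)
248^34 ≡ 168 (mod 307)
248^51 ≡ 289 (mod 307)
248^102 ≡ 17 (mod 307)
248^153 ≡ 1 (mod 307) ✓
The smallest such exponent is 153, so the order of 248 is 153.

153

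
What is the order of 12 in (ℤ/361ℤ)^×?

By Lagrange's theorem, ord_361(12) divides φ(361) = φ(19^2) = 19·(19−1) = 342 = 2 · 3^2 · 19.
Divisors of 342: 1, 2, 3, 6, 9, 18, 19, 38, 57, 114, 171, 342.
Check 12^d mod 361 for each divisor in increasing order:
12^1 ≡ 12 (mod 361)
12^2 ≡ 144 (mod 361)
12^3 ≡ 284 (mod 361)
12^6 ≡ 153 (mod 361)
12^9 ≡ 132 (mod 361)
12^18 ≡ 96 (mod 361)
12^19 ≡ 69 (mod 361)
12^38 ≡ 68 (mod 361)
12^57 ≡ 360 (mod 361)
12^114 ≡ 1 (mod 361) ✓
Therefore the multiplicative order of 12 modulo 361 is 114.

114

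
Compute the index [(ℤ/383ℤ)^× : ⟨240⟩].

1

ord(240) | φ(383) = 383 − 1 = 382 = 2 · 191.
Divisors of 382: 1, 2, 191, 382.
Test each divisor d:
240^1 ≡ 240
240^2 ≡ 150
240^191 ≡ 382
240^382 ≡ 1
Thus |⟨240⟩| = ord(240) = 382.
The index is φ(383) / ord(240) = 382 / 382 = 1.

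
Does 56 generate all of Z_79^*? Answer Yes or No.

φ(79) = 79 − 1 = 78 = 2 · 3 · 13.
56 is a primitive root mod 79 iff 56^(φ(79)/q) ≢ 1 for every prime q | φ(79), i.e. q ∈ {2, 3, 13}.
56^39 ≡ 78 (mod 79)  [q = 2: ≢ 1 ✓]
56^26 ≡ 55 (mod 79)  [q = 3: ≢ 1 ✓]
56^6 ≡ 1 (mod 79)  [q = 13: ≡ 1 ✗]
Since 56^6 ≡ 1, the order of 56 divides 6 < 78, so 56 is not a primitive root.

No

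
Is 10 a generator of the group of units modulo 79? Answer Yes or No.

No

φ(79) = 79 − 1 = 78 = 2 · 3 · 13.
An element g generates (Z/79Z)^× iff g^(78/q) ≢ 1 (mod 79) for each prime q ∈ {2, 3, 13}.
10^39 ≡ 1 (mod 79)  [q = 2: ≡ 1 ✗]
10^26 ≡ 1 (mod 79)  [q = 3: ≡ 1 ✗]
10^6 ≡ 18 (mod 79)  [q = 13: ≢ 1 ✓]
The check at q = 2 fails, so 10 generates a proper subgroup.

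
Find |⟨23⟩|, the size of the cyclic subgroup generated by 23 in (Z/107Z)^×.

Since 23 ∈ (Z/107Z)^×, its order divides φ(107) = 107 − 1 = 106 = 2 · 53.
Divisors of 106: 1, 2, 53, 106.
Test each divisor d:
23^1 ≡ 23
23^2 ≡ 101
23^53 ≡ 1
Hence ord(23) = 53.

53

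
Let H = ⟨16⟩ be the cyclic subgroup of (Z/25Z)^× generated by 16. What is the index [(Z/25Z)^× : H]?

4

Since 16 ∈ (Z/25Z)^×, its order divides φ(25) = φ(5^2) = 5·(5−1) = 20 = 2^2 · 5.
Divisors of 20: 1, 2, 4, 5, 10, 20.
Test each divisor d:
16^1 ≡ 16 (mod 25)
16^2 ≡ 6 (mod 25)
16^4 ≡ 11 (mod 25)
16^5 ≡ 1 (mod 25) ✓
So ord_25(16) = 5, hence |⟨16⟩| = 5.
[(Z/25Z)^× : ⟨16⟩] = 20/5 = 4.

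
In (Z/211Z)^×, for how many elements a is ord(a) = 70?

φ(211) = 211 − 1 = 210 = 2 · 3 · 5 · 7.
In a cyclic group of order 210, there are φ(d) elements of order d for each divisor d of 210, and zero for non-divisors.
70 = 2 · 5 · 7 divides 210, and φ(70) = 24.

24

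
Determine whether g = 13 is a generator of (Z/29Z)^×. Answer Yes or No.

φ(29) = 29 − 1 = 28 = 2^2 · 7.
13 is a primitive root mod 29 iff 13^(φ(29)/q) ≢ 1 for every prime q | φ(29), i.e. q ∈ {2, 7}.
13^14 ≡ 1 (mod 29)  [q = 2: ≡ 1 ✗]
13^4 ≡ 25 (mod 29)  [q = 7: ≢ 1 ✓]
The check at q = 2 fails, so 13 generates a proper subgroup.

No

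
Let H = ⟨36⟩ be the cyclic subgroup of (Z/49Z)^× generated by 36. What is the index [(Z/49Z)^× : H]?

6

ord(36) | φ(49) = φ(7^2) = 7·(7−1) = 42 = 2 · 3 · 7.
Divisors of 42: 1, 2, 3, 6, 7, 14, 21, 42.
Check 36^d mod 49 for each divisor in increasing order:
36^1 ≡ 36
36^2 ≡ 22
36^3 ≡ 8
36^6 ≡ 15
36^7 ≡ 1
The order of 36 is 7, so the subgroup it generates has 7 elements.
Index = |(Z/49Z)^×| / |⟨36⟩| = 42 / 7 = 6.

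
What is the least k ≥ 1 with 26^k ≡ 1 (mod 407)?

15

Since 26 ∈ (Z/407Z)^×, its order divides φ(407) = φ(11·37) = (11−1)·(37−1) = 10·36 = 360 = 2^3 · 3^2 · 5.
Divisors of 360: 1, 2, 3, 4, 5, 6, 8, 9, 10, 12, 15, 18, 20, 24, 30, 36, 40, 45, 60, 72, 90, 120, 180, 360.
Test each divisor d:
26^1 ≡ 26 (mod 407)
26^2 ≡ 269 (mod 407)
26^3 ≡ 75 (mod 407)
26^4 ≡ 322 (mod 407)
26^5 ≡ 232 (mod 407)
26^6 ≡ 334 (mod 407)
26^8 ≡ 306 (mod 407)
26^9 ≡ 223 (mod 407)
26^10 ≡ 100 (mod 407)
26^12 ≡ 38 (mod 407)
26^15 ≡ 1 (mod 407) ✓
So ord_407(26) = 15.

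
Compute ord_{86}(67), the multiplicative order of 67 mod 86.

Since 67 ∈ (Z/86Z)^×, its order divides φ(86) = φ(2)·φ(43) = 1·42 = 42 = 2 · 3 · 7.
Divisors of 42: 1, 2, 3, 6, 7, 14, 21, 42.
Evaluate successive powers at the divisors of 42:
67^1 ≡ 67 (mod 86)
67^2 ≡ 17 (mod 86)
67^3 ≡ 21 (mod 86)
67^6 ≡ 11 (mod 86)
67^7 ≡ 49 (mod 86)
67^14 ≡ 79 (mod 86)
67^21 ≡ 1 (mod 86) ✓
Hence ord(67) = 21.

21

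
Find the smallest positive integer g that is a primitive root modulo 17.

3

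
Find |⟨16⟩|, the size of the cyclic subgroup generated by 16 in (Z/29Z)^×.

ord(16) | φ(29) = 29 − 1 = 28 = 2^2 · 7.
Divisors of 28: 1, 2, 4, 7, 14, 28.
Test each divisor d:
16^1 ≡ 16
16^2 ≡ 24
16^4 ≡ 25
16^7 ≡ 1
The smallest such exponent is 7, so the order of 16 is 7.

7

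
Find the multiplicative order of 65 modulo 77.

6

The order of 65 must divide φ(77) = φ(7·11) = (7−1)·(11−1) = 6·10 = 60 = 2^2 · 3 · 5.
Divisors of 60: 1, 2, 3, 4, 5, 6, 10, 12, 15, 20, 30, 60.
Check 65^d mod 77 for each divisor in increasing order:
65^1 ≡ 65 (mod 77)
65^2 ≡ 67 (mod 77)
65^3 ≡ 43 (mod 77)
65^4 ≡ 23 (mod 77)
65^5 ≡ 32 (mod 77)
65^6 ≡ 1 (mod 77) ✓
Therefore the multiplicative order of 65 modulo 77 is 6.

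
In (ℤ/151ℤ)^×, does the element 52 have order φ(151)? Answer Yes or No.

Yes

φ(151) = 151 − 1 = 150 = 2 · 3 · 5^2.
52 is a primitive root mod 151 iff 52^(φ(151)/q) ≢ 1 for every prime q | φ(151), i.e. q ∈ {2, 3, 5}.
52^75 ≡ 150 (mod 151)  [q = 2: ≢ 1 ✓]
52^50 ≡ 32 (mod 151)  [q = 3: ≢ 1 ✓]
52^30 ≡ 59 (mod 151)  [q = 5: ≢ 1 ✓]
None equal 1, so ord_151(52) = 150: 52 is a primitive root.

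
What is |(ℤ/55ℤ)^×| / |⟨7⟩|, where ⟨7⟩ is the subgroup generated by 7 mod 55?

The order of 7 must divide φ(55) = φ(5·11) = (5−1)·(11−1) = 4·10 = 40 = 2^3 · 5.
Divisors of 40: 1, 2, 4, 5, 8, 10, 20, 40.
Evaluate successive powers at the divisors of 40:
7^1 ≡ 7
7^2 ≡ 49
7^4 ≡ 36
7^5 ≡ 32
7^8 ≡ 31
7^10 ≡ 34
7^20 ≡ 1
The order of 7 is 20, so the subgroup it generates has 20 elements.
[(Z/55Z)^× : ⟨7⟩] = 40/20 = 2.

2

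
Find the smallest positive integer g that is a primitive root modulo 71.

φ(71) = 71 − 1 = 70 = 2 · 5 · 7.
Test candidates g = 2, 3, … against the prime factors q ∈ {2, 5, 7} of φ(71): g is a generator iff g^(70/q) ≢ 1 for every such q.
g = 2: 2^35 ≡ 1 — hits 1, so not a primitive root.
g = 3: 3^35 ≡ 1 — hits 1, so not a primitive root.
g = 4: 4^35 ≡ 1 — hits 1, so not a primitive root.
g = 5: 5^35 ≡ 1 — hits 1, so not a primitive root.
g = 6: 6^35 ≡ 1 — hits 1, so not a primitive root.
g = 7: 7^35 ≡ 70; 7^14 ≡ 54; 7^10 ≡ 45 — none is 1, so 7 is a primitive root.
So 7 is the smallest generator of (Z/71Z)^×.

7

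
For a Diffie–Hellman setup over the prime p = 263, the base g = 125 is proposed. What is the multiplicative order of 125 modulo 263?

262

The order of 125 must divide φ(263) = 263 − 1 = 262 = 2 · 131.
Divisors of 262: 1, 2, 131, 262.
Compute 125^d (mod 263) for the divisors d until we hit 1:
125^1 ≡ 125 (mod 263)
125^2 ≡ 108 (mod 263)
125^131 ≡ 262 (mod 263)
125^262 ≡ 1 (mod 263) ✓
Therefore the multiplicative order of 125 modulo 263 is 262.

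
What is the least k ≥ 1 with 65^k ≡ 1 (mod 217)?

30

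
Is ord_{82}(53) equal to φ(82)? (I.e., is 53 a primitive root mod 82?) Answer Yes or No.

Yes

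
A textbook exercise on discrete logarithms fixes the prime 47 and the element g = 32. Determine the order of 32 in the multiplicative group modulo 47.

23

The order of 32 must divide φ(47) = 47 − 1 = 46 = 2 · 23.
Divisors of 46: 1, 2, 23, 46.
Check 32^d mod 47 for each divisor in increasing order:
32^1 ≡ 32 (mod 47)
32^2 ≡ 37 (mod 47)
32^23 ≡ 1 (mod 47) ✓
Therefore the multiplicative order of 32 modulo 47 is 23.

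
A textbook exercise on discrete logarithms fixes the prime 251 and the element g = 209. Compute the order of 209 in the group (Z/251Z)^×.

125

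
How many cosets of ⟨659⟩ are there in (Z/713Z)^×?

The order of 659 must divide φ(713) = φ(23·31) = (23−1)·(31−1) = 22·30 = 660 = 2^2 · 3 · 5 · 11.
Divisors of 660: 1, 2, 3, 4, 5, 6, 10, 11, 12, 15, 20, 22, 30, 33, 44, 55, 60, 66, 110, 132, 165, 220, 330, 660.
Check 659^d mod 713 for each divisor in increasing order:
659^1 ≡ 659
659^2 ≡ 64
659^3 ≡ 109
659^4 ≡ 531
659^5 ≡ 559
659^6 ≡ 473
659^10 ≡ 187
659^11 ≡ 597
659^12 ≡ 560
659^15 ≡ 435
659^20 ≡ 32
659^22 ≡ 622
659^30 ≡ 280
659^33 ≡ 574
659^44 ≡ 438
659^55 ≡ 528
659^60 ≡ 683
659^66 ≡ 70
659^110 ≡ 1
The order of 659 is 110, so the subgroup it generates has 110 elements.
[(Z/713Z)^× : ⟨659⟩] = 660/110 = 6.

6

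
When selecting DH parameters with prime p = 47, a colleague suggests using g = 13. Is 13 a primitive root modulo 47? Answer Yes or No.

Yes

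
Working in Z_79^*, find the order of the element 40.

39

By Lagrange's theorem, ord_79(40) divides φ(79) = 79 − 1 = 78 = 2 · 3 · 13.
Divisors of 78: 1, 2, 3, 6, 13, 26, 39, 78.
Compute 40^d (mod 79) for the divisors d until we hit 1:
40^1 ≡ 40 (mod 79)
40^2 ≡ 20 (mod 79)
40^3 ≡ 10 (mod 79)
40^6 ≡ 21 (mod 79)
40^13 ≡ 23 (mod 79)
40^26 ≡ 55 (mod 79)
40^39 ≡ 1 (mod 79) ✓
The smallest such exponent is 39, so the order of 40 is 39.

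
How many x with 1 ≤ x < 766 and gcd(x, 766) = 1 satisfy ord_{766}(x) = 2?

φ(766) = φ(2)·φ(383) = 1·382 = 382 = 2 · 191.
Since (Z/766Z)^× is cyclic of order 382, the number of elements of order d is φ(d) when d | 382 and 0 otherwise.
2 | 382, and φ(2) = 2 − 1 = 1.

1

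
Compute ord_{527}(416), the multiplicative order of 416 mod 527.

120

ord(416) | φ(527) = φ(17·31) = (17−1)·(31−1) = 16·30 = 480 = 2^5 · 3 · 5.
Divisors of 480: 1, 2, 3, 4, 5, 6, 8, 10, 12, 15, 16, 20, 24, 30, 32, 40, 48, 60, 80, 96, 120, 160, 240, 480.
Test each divisor d:
416^1 ≡ 416 (mod 527)
416^2 ≡ 200 (mod 527)
416^3 ≡ 461 (mod 527)
416^4 ≡ 475 (mod 527)
416^5 ≡ 502 (mod 527)
416^6 ≡ 140 (mod 527)
416^8 ≡ 69 (mod 527)
416^10 ≡ 98 (mod 527)
416^12 ≡ 101 (mod 527)
416^15 ≡ 185 (mod 527)
416^16 ≡ 18 (mod 527)
416^20 ≡ 118 (mod 527)
416^24 ≡ 188 (mod 527)
416^30 ≡ 497 (mod 527)
416^32 ≡ 324 (mod 527)
416^40 ≡ 222 (mod 527)
416^48 ≡ 35 (mod 527)
416^60 ≡ 373 (mod 527)
416^80 ≡ 273 (mod 527)
416^96 ≡ 171 (mod 527)
416^120 ≡ 1 (mod 527) ✓
Hence ord(416) = 120.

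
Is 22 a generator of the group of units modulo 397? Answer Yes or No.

Yes

φ(397) = 397 − 1 = 396 = 2^2 · 3^2 · 11.
Test 22^(396/q) mod 397 for each prime factor q of 396:
22^198 ≡ 396 (mod 397)  [q = 2: ≢ 1 ✓]
22^132 ≡ 34 (mod 397)  [q = 3: ≢ 1 ✓]
22^36 ≡ 31 (mod 397)  [q = 11: ≢ 1 ✓]
Every test exponent gives a nontrivial residue, hence 22 generates the full group.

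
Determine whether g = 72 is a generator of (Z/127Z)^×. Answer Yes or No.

No

φ(127) = 127 − 1 = 126 = 2 · 3^2 · 7.
72 is a primitive root mod 127 iff 72^(φ(127)/q) ≢ 1 for every prime q | φ(127), i.e. q ∈ {2, 3, 7}.
72^63 ≡ 1 (mod 127)  [q = 2: ≡ 1 ✗]
72^42 ≡ 19 (mod 127)  [q = 3: ≢ 1 ✓]
72^18 ≡ 4 (mod 127)  [q = 7: ≢ 1 ✓]
Since 72^63 ≡ 1, the order of 72 divides 63 < 126, so 72 is not a primitive root.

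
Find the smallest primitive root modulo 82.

φ(82) = φ(2)·φ(41) = 1·40 = 40 = 2^3 · 5.
g is a primitive root iff g^(40/q) ≢ 1 (mod 82) for each prime q ∈ {2, 5}.
g = 2: gcd(2, 82) = 2 > 1, not a unit — skip.
g = 3: 3^20 ≡ 81; 3^8 ≡ 1 — hits 1, so not a primitive root.
g = 4: gcd(4, 82) = 2 > 1, not a unit — skip.
g = 5: 5^20 ≡ 1 — hits 1, so not a primitive root.
g = 6: gcd(6, 82) = 2 > 1, not a unit — skip.
g = 7: 7^20 ≡ 81; 7^8 ≡ 37 — none is 1, so 7 is a primitive root.
The smallest primitive root modulo 82 is 7.

7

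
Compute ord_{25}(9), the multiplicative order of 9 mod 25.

ord(9) | φ(25) = φ(5^2) = 5·(5−1) = 20 = 2^2 · 5.
Divisors of 20: 1, 2, 4, 5, 10, 20.
Evaluate successive powers at the divisors of 20:
9^1 ≡ 9 (mod 25)
9^2 ≡ 6 (mod 25)
9^4 ≡ 11 (mod 25)
9^5 ≡ 24 (mod 25)
9^10 ≡ 1 (mod 25) ✓
Therefore the multiplicative order of 9 modulo 25 is 10.

10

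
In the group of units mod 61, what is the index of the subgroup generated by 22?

4

Since 22 ∈ (Z/61Z)^×, its order divides φ(61) = 61 − 1 = 60 = 2^2 · 3 · 5.
Divisors of 60: 1, 2, 3, 4, 5, 6, 10, 12, 15, 20, 30, 60.
Test each divisor d:
22^1 ≡ 22 (mod 61)
22^2 ≡ 57 (mod 61)
22^3 ≡ 34 (mod 61)
22^4 ≡ 16 (mod 61)
22^5 ≡ 47 (mod 61)
22^6 ≡ 58 (mod 61)
22^10 ≡ 13 (mod 61)
22^12 ≡ 9 (mod 61)
22^15 ≡ 1 (mod 61) ✓
The order of 22 is 15, so the subgroup it generates has 15 elements.
Index = |(Z/61Z)^×| / |⟨22⟩| = 60 / 15 = 4.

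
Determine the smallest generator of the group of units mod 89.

φ(89) = 89 − 1 = 88 = 2^3 · 11.
Test candidates g = 2, 3, … against the prime factors q ∈ {2, 11} of φ(89): g is a generator iff g^(88/q) ≢ 1 for every such q.
g = 2: 2^44 ≡ 1 — hits 1, so not a primitive root.
g = 3: 3^44 ≡ 88; 3^8 ≡ 64 — none is 1, so 3 is a primitive root.
Hence the least primitive root of 89 is 3.

3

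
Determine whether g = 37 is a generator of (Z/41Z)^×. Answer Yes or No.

φ(41) = 41 − 1 = 40 = 2^3 · 5.
It suffices to check that the order of 37 is not a proper divisor of 40: compute 37^(40/q) for q ∈ {2, 5}.
37^20 ≡ 1 (mod 41)  [q = 2: ≡ 1 ✗]
37^8 ≡ 18 (mod 41)  [q = 5: ≢ 1 ✓]
Since 37^20 ≡ 1, the order of 37 divides 20 < 40, so 37 is not a primitive root.

No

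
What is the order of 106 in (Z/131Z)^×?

130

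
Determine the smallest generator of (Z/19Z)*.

2

φ(19) = 19 − 1 = 18 = 2 · 3^2.
g is a primitive root iff g^(18/q) ≢ 1 (mod 19) for each prime q ∈ {2, 3}.
g = 2: 2^9 ≡ 18; 2^6 ≡ 7 — none is 1, so 2 is a primitive root.
The smallest primitive root modulo 19 is 2.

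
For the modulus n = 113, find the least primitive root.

3

φ(113) = 113 − 1 = 112 = 2^4 · 7.
g is a primitive root iff g^(112/q) ≢ 1 (mod 113) for each prime q ∈ {2, 7}.
g = 2: 2^56 ≡ 1 — hits 1, so not a primitive root.
g = 3: 3^56 ≡ 112; 3^16 ≡ 49 — none is 1, so 3 is a primitive root.
So 3 is the smallest generator of (Z/113Z)^×.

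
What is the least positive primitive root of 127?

3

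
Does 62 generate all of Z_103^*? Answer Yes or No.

φ(103) = 103 − 1 = 102 = 2 · 3 · 17.
An element g generates (Z/103Z)^× iff g^(102/q) ≢ 1 (mod 103) for each prime q ∈ {2, 3, 17}.
62^51 ≡ 102 (mod 103)  [q = 2: ≢ 1 ✓]
62^34 ≡ 46 (mod 103)  [q = 3: ≢ 1 ✓]
62^6 ≡ 93 (mod 103)  [q = 17: ≢ 1 ✓]
None equal 1, so ord_103(62) = 102: 62 is a primitive root.

Yes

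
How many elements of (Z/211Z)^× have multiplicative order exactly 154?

0

φ(211) = 211 − 1 = 210 = 2 · 3 · 5 · 7.
(Z/211Z)^× is cyclic (|G| = 210); a cyclic group of order m has exactly φ(d) elements of each order d | m, and none otherwise.
154 does not divide 210, so no element of (Z/211Z)^× has order 154.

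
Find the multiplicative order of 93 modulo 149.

148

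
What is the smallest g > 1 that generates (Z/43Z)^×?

3

φ(43) = 43 − 1 = 42 = 2 · 3 · 7.
Test candidates g = 2, 3, … against the prime factors q ∈ {2, 3, 7} of φ(43): g is a generator iff g^(42/q) ≢ 1 for every such q.
g = 2: 2^21 ≡ 42; 2^14 ≡ 1 — hits 1, so not a primitive root.
g = 3: 3^21 ≡ 42; 3^14 ≡ 36; 3^6 ≡ 41 — none is 1, so 3 is a primitive root.
Hence the least primitive root of 43 is 3.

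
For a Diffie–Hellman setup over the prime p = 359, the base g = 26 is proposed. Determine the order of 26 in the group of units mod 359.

The order of 26 must divide φ(359) = 359 − 1 = 358 = 2 · 179.
Divisors of 358: 1, 2, 179, 358.
Check 26^d mod 359 for each divisor in increasing order:
26^1 ≡ 26 (mod 359)
26^2 ≡ 317 (mod 359)
26^179 ≡ 358 (mod 359)
26^358 ≡ 1 (mod 359) ✓
So ord_359(26) = 358.

358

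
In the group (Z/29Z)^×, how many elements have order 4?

2

φ(29) = 29 − 1 = 28 = 2^2 · 7.
Since (Z/29Z)^× is cyclic of order 28, the number of elements of order d is φ(d) when d | 28 and 0 otherwise.
4 = 2^2 divides 28, and φ(4) = 2.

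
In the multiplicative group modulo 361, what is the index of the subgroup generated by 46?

3

Since 46 ∈ (Z/361Z)^×, its order divides φ(361) = φ(19^2) = 19·(19−1) = 342 = 2 · 3^2 · 19.
Divisors of 342: 1, 2, 3, 6, 9, 18, 19, 38, 57, 114, 171, 342.
Compute 46^d (mod 361) for the divisors d until we hit 1:
46^1 ≡ 46
46^2 ≡ 311
46^3 ≡ 227
46^6 ≡ 267
46^9 ≡ 322
46^18 ≡ 77
46^19 ≡ 293
46^38 ≡ 292
46^57 ≡ 360
46^114 ≡ 1
So ord_361(46) = 114, hence |⟨46⟩| = 114.
Index = |(Z/361Z)^×| / |⟨46⟩| = 342 / 114 = 3.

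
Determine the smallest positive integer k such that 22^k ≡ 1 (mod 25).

The order of 22 must divide φ(25) = φ(5^2) = 5·(5−1) = 20 = 2^2 · 5.
Divisors of 20: 1, 2, 4, 5, 10, 20.
Evaluate successive powers at the divisors of 20:
22^1 ≡ 22 (mod 25)
22^2 ≡ 9 (mod 25)
22^4 ≡ 6 (mod 25)
22^5 ≡ 7 (mod 25)
22^10 ≡ 24 (mod 25)
22^20 ≡ 1 (mod 25) ✓
The smallest such exponent is 20, so the order of 22 is 20.

20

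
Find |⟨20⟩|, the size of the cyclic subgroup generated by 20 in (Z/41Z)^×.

Since 20 ∈ (Z/41Z)^×, its order divides φ(41) = 41 − 1 = 40 = 2^3 · 5.
Divisors of 40: 1, 2, 4, 5, 8, 10, 20, 40.
Check 20^d mod 41 for each divisor in increasing order:
20^1 ≡ 20
20^2 ≡ 31
20^4 ≡ 18
20^5 ≡ 32
20^8 ≡ 37
20^10 ≡ 40
20^20 ≡ 1
Hence ord(20) = 20.

20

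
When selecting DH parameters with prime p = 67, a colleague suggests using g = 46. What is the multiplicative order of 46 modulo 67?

66

By Lagrange's theorem, ord_67(46) divides φ(67) = 67 − 1 = 66 = 2 · 3 · 11.
Divisors of 66: 1, 2, 3, 6, 11, 22, 33, 66.
Check 46^d mod 67 for each divisor in increasing order:
46^1 ≡ 46
46^2 ≡ 39
46^3 ≡ 52
46^6 ≡ 24
46^11 ≡ 30
46^22 ≡ 29
46^33 ≡ 66
46^66 ≡ 1
Hence ord(46) = 66.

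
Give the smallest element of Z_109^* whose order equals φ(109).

6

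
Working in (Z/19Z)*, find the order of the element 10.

18

The order of 10 must divide φ(19) = 19 − 1 = 18 = 2 · 3^2.
Divisors of 18: 1, 2, 3, 6, 9, 18.
Test each divisor d:
10^1 ≡ 10 (mod 19)
10^2 ≡ 5 (mod 19)
10^3 ≡ 12 (mod 19)
10^6 ≡ 11 (mod 19)
10^9 ≡ 18 (mod 19)
10^18 ≡ 1 (mod 19) ✓
So ord_19(10) = 18.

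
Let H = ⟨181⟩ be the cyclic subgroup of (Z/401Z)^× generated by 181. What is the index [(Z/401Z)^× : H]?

By Lagrange's theorem, ord_401(181) divides φ(401) = 401 − 1 = 400 = 2^4 · 5^2.
Divisors of 400: 1, 2, 4, 5, 8, 10, 16, 20, 25, 40, 50, 80, 100, 200, 400.
Check 181^d mod 401 for each divisor in increasing order:
181^1 ≡ 181 (mod 401)
181^2 ≡ 280 (mod 401)
181^4 ≡ 205 (mod 401)
181^5 ≡ 213 (mod 401)
181^8 ≡ 321 (mod 401)
181^10 ≡ 56 (mod 401)
181^16 ≡ 385 (mod 401)
181^20 ≡ 329 (mod 401)
181^25 ≡ 303 (mod 401)
181^40 ≡ 372 (mod 401)
181^50 ≡ 381 (mod 401)
181^80 ≡ 39 (mod 401)
181^100 ≡ 400 (mod 401)
181^200 ≡ 1 (mod 401) ✓
So ord_401(181) = 200, hence |⟨181⟩| = 200.
[(Z/401Z)^× : ⟨181⟩] = 400/200 = 2.

2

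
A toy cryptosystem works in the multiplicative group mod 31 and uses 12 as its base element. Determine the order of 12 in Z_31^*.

Since 12 ∈ (Z/31Z)^×, its order divides φ(31) = 31 − 1 = 30 = 2 · 3 · 5.
Divisors of 30: 1, 2, 3, 5, 6, 10, 15, 30.
Compute 12^d (mod 31) for the divisors d until we hit 1:
12^1 ≡ 12
12^2 ≡ 20
12^3 ≡ 23
12^5 ≡ 26
12^6 ≡ 2
12^10 ≡ 25
12^15 ≡ 30
12^30 ≡ 1
Hence ord(12) = 30.

30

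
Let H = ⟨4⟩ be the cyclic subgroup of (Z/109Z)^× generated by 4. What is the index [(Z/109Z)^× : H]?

The order of 4 must divide φ(109) = 109 − 1 = 108 = 2^2 · 3^3.
Divisors of 108: 1, 2, 3, 4, 6, 9, 12, 18, 27, 36, 54, 108.
Check 4^d mod 109 for each divisor in increasing order:
4^1 ≡ 4
4^2 ≡ 16
4^3 ≡ 64
4^4 ≡ 38
4^6 ≡ 63
4^9 ≡ 108
4^12 ≡ 45
4^18 ≡ 1
Thus |⟨4⟩| = ord(4) = 18.
The index is φ(109) / ord(4) = 108 / 18 = 6.

6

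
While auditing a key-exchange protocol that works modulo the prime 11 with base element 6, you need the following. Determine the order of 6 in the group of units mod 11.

10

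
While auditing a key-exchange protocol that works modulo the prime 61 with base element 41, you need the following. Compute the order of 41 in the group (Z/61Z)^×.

The order of 41 must divide φ(61) = 61 − 1 = 60 = 2^2 · 3 · 5.
Divisors of 60: 1, 2, 3, 4, 5, 6, 10, 12, 15, 20, 30, 60.
Compute 41^d (mod 61) for the divisors d until we hit 1:
41^1 ≡ 41 (mod 61)
41^2 ≡ 34 (mod 61)
41^3 ≡ 52 (mod 61)
41^4 ≡ 58 (mod 61)
41^5 ≡ 60 (mod 61)
41^6 ≡ 20 (mod 61)
41^10 ≡ 1 (mod 61) ✓
Hence ord(41) = 10.

10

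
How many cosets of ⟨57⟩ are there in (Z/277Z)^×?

4

Since 57 ∈ (Z/277Z)^×, its order divides φ(277) = 277 − 1 = 276 = 2^2 · 3 · 23.
Divisors of 276: 1, 2, 3, 4, 6, 12, 23, 46, 69, 92, 138, 276.
Compute 57^d (mod 277) for the divisors d until we hit 1:
57^1 ≡ 57 (mod 277)
57^2 ≡ 202 (mod 277)
57^3 ≡ 157 (mod 277)
57^4 ≡ 85 (mod 277)
57^6 ≡ 273 (mod 277)
57^12 ≡ 16 (mod 277)
57^23 ≡ 160 (mod 277)
57^46 ≡ 116 (mod 277)
57^69 ≡ 1 (mod 277) ✓
Thus |⟨57⟩| = ord(57) = 69.
The index is φ(277) / ord(57) = 276 / 69 = 4.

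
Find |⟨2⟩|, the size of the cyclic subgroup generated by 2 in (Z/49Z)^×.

The order of 2 must divide φ(49) = φ(7^2) = 7·(7−1) = 42 = 2 · 3 · 7.
Divisors of 42: 1, 2, 3, 6, 7, 14, 21, 42.
Check 2^d mod 49 for each divisor in increasing order:
2^1 ≡ 2 (mod 49)
2^2 ≡ 4 (mod 49)
2^3 ≡ 8 (mod 49)
2^6 ≡ 15 (mod 49)
2^7 ≡ 30 (mod 49)
2^14 ≡ 18 (mod 49)
2^21 ≡ 1 (mod 49) ✓
Therefore the multiplicative order of 2 modulo 49 is 21.

21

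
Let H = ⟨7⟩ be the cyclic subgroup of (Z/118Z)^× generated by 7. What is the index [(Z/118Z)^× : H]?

2

By Lagrange's theorem, ord_118(7) divides φ(118) = φ(2)·φ(59) = 1·58 = 58 = 2 · 29.
Divisors of 58: 1, 2, 29, 58.
Compute 7^d (mod 118) for the divisors d until we hit 1:
7^1 ≡ 7 (mod 118)
7^2 ≡ 49 (mod 118)
7^29 ≡ 1 (mod 118) ✓
The order of 7 is 29, so the subgroup it generates has 29 elements.
[(Z/118Z)^× : ⟨7⟩] = 58/29 = 2.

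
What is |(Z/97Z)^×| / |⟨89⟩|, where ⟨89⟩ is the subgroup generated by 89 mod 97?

6

Since 89 ∈ (Z/97Z)^×, its order divides φ(97) = 97 − 1 = 96 = 2^5 · 3.
Divisors of 96: 1, 2, 3, 4, 6, 8, 12, 16, 24, 32, 48, 96.
Check 89^d mod 97 for each divisor in increasing order:
89^1 ≡ 89 (mod 97)
89^2 ≡ 64 (mod 97)
89^3 ≡ 70 (mod 97)
89^4 ≡ 22 (mod 97)
89^6 ≡ 50 (mod 97)
89^8 ≡ 96 (mod 97)
89^12 ≡ 75 (mod 97)
89^16 ≡ 1 (mod 97) ✓
The order of 89 is 16, so the subgroup it generates has 16 elements.
[(Z/97Z)^× : ⟨89⟩] = 96/16 = 6.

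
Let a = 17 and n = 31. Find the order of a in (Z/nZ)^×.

ord(17) | φ(31) = 31 − 1 = 30 = 2 · 3 · 5.
Divisors of 30: 1, 2, 3, 5, 6, 10, 15, 30.
Compute 17^d (mod 31) for the divisors d until we hit 1:
17^1 ≡ 17
17^2 ≡ 10
17^3 ≡ 15
17^5 ≡ 26
17^6 ≡ 8
17^10 ≡ 25
17^15 ≡ 30
17^30 ≡ 1
The smallest such exponent is 30, so the order of 17 is 30.

30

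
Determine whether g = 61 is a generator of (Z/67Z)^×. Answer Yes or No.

φ(67) = 67 − 1 = 66 = 2 · 3 · 11.
It suffices to check that the order of 61 is not a proper divisor of 66: compute 61^(66/q) for q ∈ {2, 3, 11}.
61^33 ≡ 66 (mod 67)  [q = 2: ≢ 1 ✓]
61^22 ≡ 37 (mod 67)  [q = 3: ≢ 1 ✓]
61^6 ≡ 24 (mod 67)  [q = 11: ≢ 1 ✓]
All checks pass, so 61 has order 66 and is a primitive root modulo 67.

Yes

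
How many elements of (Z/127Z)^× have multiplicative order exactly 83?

0

φ(127) = 127 − 1 = 126 = 2 · 3^2 · 7.
(Z/127Z)^× is cyclic (|G| = 126); a cyclic group of order m has exactly φ(d) elements of each order d | m, and none otherwise.
Here 126 is not a multiple of 83, so there are no elements of order 83.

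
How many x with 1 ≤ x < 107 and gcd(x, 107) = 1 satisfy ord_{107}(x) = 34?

0

φ(107) = 107 − 1 = 106 = 2 · 53.
(Z/107Z)^× is cyclic (|G| = 106); a cyclic group of order m has exactly φ(d) elements of each order d | m, and none otherwise.
Here 106 is not a multiple of 34, so there are no elements of order 34.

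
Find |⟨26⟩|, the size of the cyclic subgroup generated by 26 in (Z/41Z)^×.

40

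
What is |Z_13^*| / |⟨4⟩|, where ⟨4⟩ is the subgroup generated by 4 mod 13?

Since 4 ∈ (Z/13Z)^×, its order divides φ(13) = 13 − 1 = 12 = 2^2 · 3.
Divisors of 12: 1, 2, 3, 4, 6, 12.
Evaluate successive powers at the divisors of 12:
4^1 ≡ 4 (mod 13)
4^2 ≡ 3 (mod 13)
4^3 ≡ 12 (mod 13)
4^4 ≡ 9 (mod 13)
4^6 ≡ 1 (mod 13) ✓
The order of 4 is 6, so the subgroup it generates has 6 elements.
The index is φ(13) / ord(4) = 12 / 6 = 2.

2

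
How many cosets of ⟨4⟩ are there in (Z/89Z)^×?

By Lagrange's theorem, ord_89(4) divides φ(89) = 89 − 1 = 88 = 2^3 · 11.
Divisors of 88: 1, 2, 4, 8, 11, 22, 44, 88.
Evaluate successive powers at the divisors of 88:
4^1 ≡ 4 (mod 89)
4^2 ≡ 16 (mod 89)
4^4 ≡ 78 (mod 89)
4^8 ≡ 32 (mod 89)
4^11 ≡ 1 (mod 89) ✓
The order of 4 is 11, so the subgroup it generates has 11 elements.
The index is φ(89) / ord(4) = 88 / 11 = 8.

8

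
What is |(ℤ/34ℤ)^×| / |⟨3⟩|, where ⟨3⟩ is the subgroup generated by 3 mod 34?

1

By Lagrange's theorem, ord_34(3) divides φ(34) = φ(2)·φ(17) = 1·16 = 16 = 2^4.
Divisors of 16: 1, 2, 4, 8, 16.
Evaluate successive powers at the divisors of 16:
3^1 ≡ 3 (mod 34)
3^2 ≡ 9 (mod 34)
3^4 ≡ 13 (mod 34)
3^8 ≡ 33 (mod 34)
3^16 ≡ 1 (mod 34) ✓
The order of 3 is 16, so the subgroup it generates has 16 elements.
Index = |(Z/34Z)^×| / |⟨3⟩| = 16 / 16 = 1.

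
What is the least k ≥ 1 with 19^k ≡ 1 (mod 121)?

110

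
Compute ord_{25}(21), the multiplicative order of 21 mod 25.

5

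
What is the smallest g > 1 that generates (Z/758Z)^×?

3

φ(758) = φ(2)·φ(379) = 1·378 = 378 = 2 · 3^3 · 7.
Test candidates g = 2, 3, … against the prime factors q ∈ {2, 3, 7} of φ(758): g is a generator iff g^(378/q) ≢ 1 for every such q.
g = 2: gcd(2, 758) = 2 > 1, not a unit — skip.
g = 3: 3^189 ≡ 757; 3^126 ≡ 51; 3^54 ≡ 195 — none is 1, so 3 is a primitive root.
So 3 is the smallest generator of (Z/758Z)^×.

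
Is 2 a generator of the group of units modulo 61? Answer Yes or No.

Yes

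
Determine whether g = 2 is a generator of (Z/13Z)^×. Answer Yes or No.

Yes

φ(13) = 13 − 1 = 12 = 2^2 · 3.
An element g generates (Z/13Z)^× iff g^(12/q) ≢ 1 (mod 13) for each prime q ∈ {2, 3}.
2^6 ≡ 12 (mod 13)  [q = 2: ≢ 1 ✓]
2^4 ≡ 3 (mod 13)  [q = 3: ≢ 1 ✓]
All checks pass, so 2 has order 12 and is a primitive root modulo 13.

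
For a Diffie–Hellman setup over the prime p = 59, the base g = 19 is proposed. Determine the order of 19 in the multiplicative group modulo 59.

By Lagrange's theorem, ord_59(19) divides φ(59) = 59 − 1 = 58 = 2 · 29.
Divisors of 58: 1, 2, 29, 58.
Compute 19^d (mod 59) for the divisors d until we hit 1:
19^1 ≡ 19 (mod 59)
19^2 ≡ 7 (mod 59)
19^29 ≡ 1 (mod 59) ✓
Hence ord(19) = 29.

29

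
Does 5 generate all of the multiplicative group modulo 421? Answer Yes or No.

No

φ(421) = 421 − 1 = 420 = 2^2 · 3 · 5 · 7.
5 is a primitive root mod 421 iff 5^(φ(421)/q) ≢ 1 for every prime q | φ(421), i.e. q ∈ {2, 3, 5, 7}.
5^210 ≡ 1 (mod 421)  [q = 2: ≡ 1 ✗]
5^140 ≡ 20 (mod 421)  [q = 3: ≢ 1 ✓]
5^84 ≡ 354 (mod 421)  [q = 5: ≢ 1 ✓]
5^60 ≡ 247 (mod 421)  [q = 7: ≢ 1 ✓]
Since 5^210 ≡ 1, the order of 5 divides 210 < 420, so 5 is not a primitive root.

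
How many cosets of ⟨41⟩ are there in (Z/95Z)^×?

4

By Lagrange's theorem, ord_95(41) divides φ(95) = φ(5·19) = (5−1)·(19−1) = 4·18 = 72 = 2^3 · 3^2.
Divisors of 72: 1, 2, 3, 4, 6, 8, 9, 12, 18, 24, 36, 72.
Evaluate successive powers at the divisors of 72:
41^1 ≡ 41
41^2 ≡ 66
41^3 ≡ 46
41^4 ≡ 81
41^6 ≡ 26
41^8 ≡ 6
41^9 ≡ 56
41^12 ≡ 11
41^18 ≡ 1
The order of 41 is 18, so the subgroup it generates has 18 elements.
Index = |(Z/95Z)^×| / |⟨41⟩| = 72 / 18 = 4.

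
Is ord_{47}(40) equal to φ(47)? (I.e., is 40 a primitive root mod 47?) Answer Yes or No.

Yes

φ(47) = 47 − 1 = 46 = 2 · 23.
It suffices to check that the order of 40 is not a proper divisor of 46: compute 40^(46/q) for q ∈ {2, 23}.
40^23 ≡ 46 (mod 47)  [q = 2: ≢ 1 ✓]
40^2 ≡ 2 (mod 47)  [q = 23: ≢ 1 ✓]
None equal 1, so ord_47(40) = 46: 40 is a primitive root.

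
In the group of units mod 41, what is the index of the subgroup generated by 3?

5

Since 3 ∈ (Z/41Z)^×, its order divides φ(41) = 41 − 1 = 40 = 2^3 · 5.
Divisors of 40: 1, 2, 4, 5, 8, 10, 20, 40.
Check 3^d mod 41 for each divisor in increasing order:
3^1 ≡ 3 (mod 41)
3^2 ≡ 9 (mod 41)
3^4 ≡ 40 (mod 41)
3^5 ≡ 38 (mod 41)
3^8 ≡ 1 (mod 41) ✓
So ord_41(3) = 8, hence |⟨3⟩| = 8.
[(Z/41Z)^× : ⟨3⟩] = 40/8 = 5.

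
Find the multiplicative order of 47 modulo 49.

42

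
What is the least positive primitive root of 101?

2

φ(101) = 101 − 1 = 100 = 2^2 · 5^2.
g is a primitive root iff g^(100/q) ≢ 1 (mod 101) for each prime q ∈ {2, 5}.
g = 2: 2^50 ≡ 100; 2^20 ≡ 95 — none is 1, so 2 is a primitive root.
The smallest primitive root modulo 101 is 2.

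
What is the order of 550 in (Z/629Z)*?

By Lagrange's theorem, ord_629(550) divides φ(629) = φ(17·37) = (17−1)·(37−1) = 16·36 = 576 = 2^6 · 3^2.
Divisors of 576: 1, 2, 3, 4, 6, 8, 9, 12, 16, 18, 24, 32, 36, 48, 64, 72, 96, 144, 192, 288, 576.
Compute 550^d (mod 629) for the divisors d until we hit 1:
550^1 ≡ 550 (mod 629)
550^2 ≡ 580 (mod 629)
550^3 ≡ 97 (mod 629)
550^4 ≡ 514 (mod 629)
550^6 ≡ 603 (mod 629)
550^8 ≡ 16 (mod 629)
550^9 ≡ 623 (mod 629)
550^12 ≡ 47 (mod 629)
550^16 ≡ 256 (mod 629)
550^18 ≡ 36 (mod 629)
550^24 ≡ 322 (mod 629)
550^32 ≡ 120 (mod 629)
550^36 ≡ 38 (mod 629)
550^48 ≡ 528 (mod 629)
550^64 ≡ 562 (mod 629)
550^72 ≡ 186 (mod 629)
550^96 ≡ 137 (mod 629)
550^144 ≡ 1 (mod 629) ✓
Hence ord(550) = 144.

144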